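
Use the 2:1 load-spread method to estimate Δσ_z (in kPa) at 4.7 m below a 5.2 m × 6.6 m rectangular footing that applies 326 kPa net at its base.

By the 2:1 method the load spreads at 1 horizontal : 2 vertical, so at depth z the loaded area has grown by z in each plan dimension:
Δσ = qBL/((B+z)(L+z)) = 326×5.2×6.6/((5.2+4.7)(6.6+4.7)) = 100.01 kPa

Δσ_z ≈ 100 kPa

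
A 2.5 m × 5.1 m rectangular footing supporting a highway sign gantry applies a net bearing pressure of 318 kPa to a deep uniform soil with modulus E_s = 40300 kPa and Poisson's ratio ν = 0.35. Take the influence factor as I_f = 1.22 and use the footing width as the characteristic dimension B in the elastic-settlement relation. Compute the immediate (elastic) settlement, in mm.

S_e ≈ 21.1 mm

Immediate (elastic) settlement: S_e = q·B·(1−ν²)/E_s · I_f.
S_e = 318 × 2.5 × (1 − 0.35²) / 40300 × 1.22
    = 318 × 2.5 × 0.8775 / 40300 × 1.22
    = 0.02112 m = 21.12 mm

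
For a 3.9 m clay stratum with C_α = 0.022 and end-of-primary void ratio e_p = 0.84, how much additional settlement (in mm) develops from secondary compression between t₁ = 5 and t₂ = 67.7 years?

S_s ≈ 52.8 mm

Secondary compression: S_s = C_α·H/(1+e_p)·log₁₀(t₂/t₁)
S_s = 0.022×3.9/(1+0.84)×log₁₀(67.7/5)
    = 0.04663 × 1.132 = 0.05277 m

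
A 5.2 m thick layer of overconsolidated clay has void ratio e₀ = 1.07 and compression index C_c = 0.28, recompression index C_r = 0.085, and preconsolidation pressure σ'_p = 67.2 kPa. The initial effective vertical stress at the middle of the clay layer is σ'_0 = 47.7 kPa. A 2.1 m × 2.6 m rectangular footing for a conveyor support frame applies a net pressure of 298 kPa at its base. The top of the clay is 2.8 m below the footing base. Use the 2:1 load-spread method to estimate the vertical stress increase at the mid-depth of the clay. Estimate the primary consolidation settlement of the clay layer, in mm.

Mid-depth of clay below the footing base: z = 2.8 + 5.2/2 = 5.4 m.
Stress increase at mid-clay by the 2:1 spreading method:
Δσ = qBL/((B+z)(L+z)) = 298×2.1×2.6/((2.1+5.4)(2.6+5.4)) = 27.118 kPa
Final effective stress: σ'_f = 47.7 + 27.118 = 74.818 kPa.
σ'_f = 74.818 > σ'_p = 67.2 kPa, so the stress path crosses the preconsolidation pressure — recompression up to σ'_p, then virgin compression beyond:
S_c = H/(1+e₀)·[C_r·log₁₀(σ'_p/σ'_0) + C_c·log₁₀(σ'_f/σ'_p)]
    = 5.2/2.07 × [0.085×log₁₀(67.2/47.7) + 0.28×log₁₀(74.818/67.2)]
    = 2.5121 × [0.012652 + 0.013058] = 0.06459 m

S_c ≈ 64.6 mm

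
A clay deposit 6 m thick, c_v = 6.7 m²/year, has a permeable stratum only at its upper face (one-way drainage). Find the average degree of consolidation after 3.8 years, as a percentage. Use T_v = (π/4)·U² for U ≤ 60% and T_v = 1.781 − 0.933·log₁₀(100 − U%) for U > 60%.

Drainage path length: H_d = H = 6 m (single drainage).
T_v = c_v·t/H_d² = 6.7×3.8/6² = 0.70722.
T_v = 0.70722 corresponds to the U > 60% branch:
U = 1 − 10^((1.781 − T_v)/0.933)/100 = 0.8585

U ≈ 85.8 %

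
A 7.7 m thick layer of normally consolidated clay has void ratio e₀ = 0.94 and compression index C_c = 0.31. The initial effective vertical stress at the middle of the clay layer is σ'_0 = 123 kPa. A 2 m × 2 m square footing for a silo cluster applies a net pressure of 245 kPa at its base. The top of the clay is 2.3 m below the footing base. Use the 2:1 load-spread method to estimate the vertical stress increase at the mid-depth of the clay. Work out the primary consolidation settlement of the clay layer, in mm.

Mid-depth of clay below the footing base: z = 2.3 + 7.7/2 = 6.15 m.
Stress increase at mid-clay by the 2:1 spreading method:
Δσ = qBL/((B+z)(L+z)) = 245×2×2/((2+6.15)(2+6.15)) = 14.754 kPa
Final effective stress: σ'_f = σ'_0 + Δσ = 123 + 14.754 = 137.75 kPa.
Normally consolidated clay, so the full stress increment lies on the virgin compression line:
S_c = C_c·H/(1+e₀)·log₁₀(σ'_f/σ'_0) = 0.31×7.7/(1+0.94)×log₁₀(137.75/123)
    = 1.2304 × 0.049186 = 0.06052 m

S_c ≈ 60.5 mm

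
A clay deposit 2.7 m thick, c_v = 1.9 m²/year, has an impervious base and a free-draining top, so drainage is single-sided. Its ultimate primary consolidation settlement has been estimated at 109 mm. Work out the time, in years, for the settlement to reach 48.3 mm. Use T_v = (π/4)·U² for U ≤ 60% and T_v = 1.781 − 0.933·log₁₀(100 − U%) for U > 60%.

Drainage path length: H_d = H = 2.7 m (single drainage).
U = S(t)/S_ult = 48.3/109 = 0.4431.
U ≤ 60%: T_v = (π/4)·U² = (π/4)×0.44312² = 0.15422.
t = T_v·H_d²/c_v = 0.15422×2.7²/1.9 = 0.5917 years.

t ≈ 0.592 years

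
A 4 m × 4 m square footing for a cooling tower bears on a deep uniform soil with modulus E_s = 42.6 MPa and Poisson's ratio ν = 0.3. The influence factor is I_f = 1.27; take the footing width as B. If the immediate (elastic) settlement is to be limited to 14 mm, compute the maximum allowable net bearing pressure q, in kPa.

E_s = 42.6 MPa = 42600 kPa.
S_e = q·B·(1−ν²)/E_s · I_f  ⇒  q = S_e·E_s / (B·(1−ν²)·I_f).
q = 0.014 × 42600 / (4 × 0.91 × 1.27) = 129 kPa

q ≈ 129 kPa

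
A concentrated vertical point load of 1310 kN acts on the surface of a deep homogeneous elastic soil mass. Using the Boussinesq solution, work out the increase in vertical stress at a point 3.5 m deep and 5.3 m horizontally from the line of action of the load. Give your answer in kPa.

Δσ_z ≈ 2.59 kPa

Boussinesq vertical stress below a point load on an elastic half-space:
Δσ_z = 3P/(2πz²) · [1 + (r/z)²]^(−5/2)
r/z = 5.3/3.5 = 1.5143; [1+(r/z)²]^(−5/2) = 0.050816.
Δσ_z = 3×1310/(2π×3.5²) × 0.050816 = 51.06 × 0.050816 = 2.595 kPa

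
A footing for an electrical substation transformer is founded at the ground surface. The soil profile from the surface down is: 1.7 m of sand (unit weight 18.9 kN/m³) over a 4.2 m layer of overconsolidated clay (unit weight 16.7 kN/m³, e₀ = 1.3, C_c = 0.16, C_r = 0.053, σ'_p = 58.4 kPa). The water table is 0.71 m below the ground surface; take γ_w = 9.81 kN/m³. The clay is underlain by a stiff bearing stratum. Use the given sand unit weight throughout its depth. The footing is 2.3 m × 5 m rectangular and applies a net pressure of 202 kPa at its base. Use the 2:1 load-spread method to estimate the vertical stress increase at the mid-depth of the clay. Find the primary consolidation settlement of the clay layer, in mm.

Mid-depth of clay below the ground surface: z = 1.7 + 4.2/2 = 3.8 m.
Total vertical stress at mid-clay: σ_v = 18.9×1.7 + 16.7×2.1 = 67.2 kPa.
Pore pressure: u = 9.81×(3.8 − 0.71) = 30.313 kPa.
Initial effective stress: σ'_0 = σ_v − u = 67.2 − 30.313 = 36.887 kPa.
Stress increase at mid-clay by the 2:1 spreading method:
Δσ = qBL/((B+z)(L+z)) = 202×2.3×5/((2.3+3.8)(5+3.8)) = 43.275 kPa
Final effective stress: σ'_f = 36.887 + 43.275 = 80.162 kPa.
σ'_f = 80.162 > σ'_p = 58.4 kPa, so the stress path crosses the preconsolidation pressure — recompression up to σ'_p, then virgin compression beyond:
S_c = H/(1+e₀)·[C_r·log₁₀(σ'_p/σ'_0) + C_c·log₁₀(σ'_f/σ'_p)]
    = 4.2/2.3 × [0.053×log₁₀(58.4/36.887) + 0.16×log₁₀(80.162/58.4)]
    = 1.8261 × [0.010576 + 0.022009] = 0.0595 m

S_c ≈ 59.5 mm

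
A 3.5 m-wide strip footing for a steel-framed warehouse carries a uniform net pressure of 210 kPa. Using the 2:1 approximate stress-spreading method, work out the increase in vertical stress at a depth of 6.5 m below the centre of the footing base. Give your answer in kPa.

Δσ_z ≈ 73.5 kPa

By the 2:1 method the load spreads at 1 horizontal : 2 vertical, so at depth z the loaded area has grown by z in each plan dimension:
Δσ = qB/(B+z) = 210×3.5/(3.5+6.5) = 73.5 kPa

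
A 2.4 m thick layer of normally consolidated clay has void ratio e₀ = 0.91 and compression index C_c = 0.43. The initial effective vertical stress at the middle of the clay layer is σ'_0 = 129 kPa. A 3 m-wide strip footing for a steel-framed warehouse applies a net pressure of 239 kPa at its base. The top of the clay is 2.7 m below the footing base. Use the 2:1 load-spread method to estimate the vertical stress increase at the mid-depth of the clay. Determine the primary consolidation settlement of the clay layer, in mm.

Mid-depth of clay below the footing base: z = 2.7 + 2.4/2 = 3.9 m.
Stress increase at mid-clay by the 2:1 spreading method:
Δσ = qB/(B+z) = 239×3/(3+3.9) = 103.91 kPa
Final effective stress: σ'_f = σ'_0 + Δσ = 129 + 103.91 = 232.91 kPa.
Normally consolidated clay, so the full stress increment lies on the virgin compression line:
S_c = C_c·H/(1+e₀)·log₁₀(σ'_f/σ'_0) = 0.43×2.4/(1+0.91)×log₁₀(232.91/129)
    = 0.54031 × 0.2566 = 0.1386 m

S_c ≈ 139 mm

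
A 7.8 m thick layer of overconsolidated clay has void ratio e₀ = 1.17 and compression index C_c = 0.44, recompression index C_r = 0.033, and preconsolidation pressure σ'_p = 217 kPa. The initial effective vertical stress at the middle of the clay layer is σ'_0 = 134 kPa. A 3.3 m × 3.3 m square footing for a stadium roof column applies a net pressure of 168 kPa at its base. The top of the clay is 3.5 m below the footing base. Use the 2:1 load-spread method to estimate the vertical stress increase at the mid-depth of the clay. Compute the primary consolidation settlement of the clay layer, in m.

S_c ≈ 0.0058 m

Mid-depth of clay below the footing base: z = 3.5 + 7.8/2 = 7.4 m.
Stress increase at mid-clay by the 2:1 spreading method:
Δσ = qBL/((B+z)(L+z)) = 168×3.3×3.3/((3.3+7.4)(3.3+7.4)) = 15.98 kPa
Final effective stress: σ'_f = 134 + 15.98 = 149.98 kPa.
σ'_f = 149.98 ≤ σ'_p = 217 kPa, so the clay remains overconsolidated and only the recompression index applies:
S_c = C_r·H/(1+e₀)·log₁₀(σ'_f/σ'_0) = 0.033×7.8/2.17×log₁₀(149.98/134)
    = 0.11862 × 0.048929 = 0.005804 m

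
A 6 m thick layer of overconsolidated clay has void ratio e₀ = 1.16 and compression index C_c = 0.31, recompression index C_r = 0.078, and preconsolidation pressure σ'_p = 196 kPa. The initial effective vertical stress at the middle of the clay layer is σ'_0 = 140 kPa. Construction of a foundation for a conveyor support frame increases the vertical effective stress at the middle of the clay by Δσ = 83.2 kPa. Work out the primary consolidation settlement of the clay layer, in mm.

S_c ≈ 80.3 mm

Final effective stress: σ'_f = 140 + 83.2 = 223.2 kPa.
σ'_f = 223.2 > σ'_p = 196 kPa, so the stress path crosses the preconsolidation pressure — recompression up to σ'_p, then virgin compression beyond:
S_c = H/(1+e₀)·[C_r·log₁₀(σ'_p/σ'_0) + C_c·log₁₀(σ'_f/σ'_p)]
    = 6/2.16 × [0.078×log₁₀(196/140) + 0.31×log₁₀(223.2/196)]
    = 2.7778 × [0.011398 + 0.017496] = 0.08026 m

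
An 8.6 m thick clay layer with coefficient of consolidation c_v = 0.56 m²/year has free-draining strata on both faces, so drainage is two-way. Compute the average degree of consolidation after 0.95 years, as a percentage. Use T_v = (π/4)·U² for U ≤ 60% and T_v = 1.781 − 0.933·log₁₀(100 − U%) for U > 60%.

Drainage path length: H_d = H/2 = 4.3 m (double drainage).
T_v = c_v·t/H_d² = 0.56×0.95/4.3² = 0.028772.
T_v = 0.028772 corresponds to the U ≤ 60% branch:
U = √(4T_v/π) = 0.1914

U ≈ 19.1 %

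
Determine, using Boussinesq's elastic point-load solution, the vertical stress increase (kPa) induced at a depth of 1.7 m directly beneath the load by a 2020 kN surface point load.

Δσ_z ≈ 334 kPa

Boussinesq vertical stress below a point load on an elastic half-space:
Δσ_z = 3P/(2πz²) · [1 + (r/z)²]^(−5/2)
r/z = 0/1.7 = 0; [1+(r/z)²]^(−5/2) = 1.
Δσ_z = 3×2020/(2π×1.7²) × 1 = 333.73 × 1 = 333.7 kPa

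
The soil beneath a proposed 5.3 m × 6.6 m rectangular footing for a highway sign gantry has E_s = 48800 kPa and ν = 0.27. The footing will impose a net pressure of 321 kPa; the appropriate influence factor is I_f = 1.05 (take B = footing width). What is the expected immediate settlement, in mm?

S_e ≈ 33.9 mm

Immediate (elastic) settlement: S_e = q·B·(1−ν²)/E_s · I_f.
S_e = 321 × 5.3 × (1 − 0.27²) / 48800 × 1.05
    = 321 × 5.3 × 0.9271 / 48800 × 1.05
    = 0.03394 m = 33.94 mm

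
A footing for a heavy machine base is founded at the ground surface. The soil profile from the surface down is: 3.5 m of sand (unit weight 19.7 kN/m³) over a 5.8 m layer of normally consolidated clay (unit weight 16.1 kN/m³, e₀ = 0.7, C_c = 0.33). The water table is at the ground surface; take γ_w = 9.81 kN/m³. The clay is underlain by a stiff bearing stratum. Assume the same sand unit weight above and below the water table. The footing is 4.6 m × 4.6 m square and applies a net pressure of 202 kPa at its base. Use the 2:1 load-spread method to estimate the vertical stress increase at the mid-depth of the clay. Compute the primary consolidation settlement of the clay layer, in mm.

Mid-depth of clay below the ground surface: z = 3.5 + 5.8/2 = 6.4 m.
Total vertical stress at mid-clay: σ_v = 19.7×3.5 + 16.1×2.9 = 115.64 kPa.
Pore pressure: u = 9.81×(6.4 − 0) = 62.784 kPa.
Initial effective stress: σ'_0 = σ_v − u = 115.64 − 62.784 = 52.856 kPa.
Stress increase at mid-clay by the 2:1 spreading method:
Δσ = qBL/((B+z)(L+z)) = 202×4.6×4.6/((4.6+6.4)(4.6+6.4)) = 35.325 kPa
Final effective stress: σ'_f = σ'_0 + Δσ = 52.856 + 35.325 = 88.181 kPa.
Normally consolidated clay, so the full stress increment lies on the virgin compression line:
S_c = C_c·H/(1+e₀)·log₁₀(σ'_f/σ'_0) = 0.33×5.8/(1+0.7)×log₁₀(88.181/52.856)
    = 1.1259 × 0.22228 = 0.2503 m

S_c ≈ 250 mm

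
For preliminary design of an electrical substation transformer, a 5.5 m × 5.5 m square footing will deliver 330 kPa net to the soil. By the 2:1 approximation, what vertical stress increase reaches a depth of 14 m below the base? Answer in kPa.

Δσ_z ≈ 26.3 kPa

By the 2:1 method the load spreads at 1 horizontal : 2 vertical, so at depth z the loaded area has grown by z in each plan dimension:
Δσ = qBL/((B+z)(L+z)) = 330×5.5×5.5/((5.5+14)(5.5+14)) = 26.252 kPa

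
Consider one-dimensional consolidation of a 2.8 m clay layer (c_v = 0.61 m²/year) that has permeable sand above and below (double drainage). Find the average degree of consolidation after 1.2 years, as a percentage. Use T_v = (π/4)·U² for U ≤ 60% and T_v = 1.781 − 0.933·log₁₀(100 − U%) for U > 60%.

U ≈ 67.7 %

Drainage path length: H_d = H/2 = 1.4 m (double drainage).
T_v = c_v·t/H_d² = 0.61×1.2/1.4² = 0.37347.
T_v = 0.37347 corresponds to the U > 60% branch:
U = 1 − 10^((1.781 − T_v)/0.933)/100 = 0.6774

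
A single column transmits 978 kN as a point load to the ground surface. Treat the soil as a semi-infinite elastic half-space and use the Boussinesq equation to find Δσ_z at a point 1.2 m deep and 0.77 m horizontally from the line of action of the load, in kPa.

Δσ_z ≈ 137 kPa

Boussinesq vertical stress below a point load on an elastic half-space:
Δσ_z = 3P/(2πz²) · [1 + (r/z)²]^(−5/2)
r/z = 0.77/1.2 = 0.64167; [1+(r/z)²]^(−5/2) = 0.4223.
Δσ_z = 3×978/(2π×1.2²) × 0.4223 = 324.28 × 0.4223 = 136.9 kPa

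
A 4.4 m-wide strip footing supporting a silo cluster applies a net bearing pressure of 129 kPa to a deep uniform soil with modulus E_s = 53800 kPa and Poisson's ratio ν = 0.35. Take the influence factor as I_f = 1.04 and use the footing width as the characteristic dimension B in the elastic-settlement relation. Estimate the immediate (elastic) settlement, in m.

Immediate (elastic) settlement: S_e = q·B·(1−ν²)/E_s · I_f.
S_e = 129 × 4.4 × (1 − 0.35²) / 53800 × 1.04
    = 129 × 4.4 × 0.8775 / 53800 × 1.04
    = 0.009628 m

S_e ≈ 0.00963 m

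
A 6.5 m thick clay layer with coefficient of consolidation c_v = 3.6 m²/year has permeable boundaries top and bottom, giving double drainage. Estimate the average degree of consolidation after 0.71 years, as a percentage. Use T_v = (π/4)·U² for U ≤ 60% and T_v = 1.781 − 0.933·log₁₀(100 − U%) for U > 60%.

U ≈ 55.5 %

Drainage path length: H_d = H/2 = 3.25 m (double drainage).
T_v = c_v·t/H_d² = 3.6×0.71/3.25² = 0.24199.
T_v = 0.24199 corresponds to the U ≤ 60% branch:
U = √(4T_v/π) = 0.5551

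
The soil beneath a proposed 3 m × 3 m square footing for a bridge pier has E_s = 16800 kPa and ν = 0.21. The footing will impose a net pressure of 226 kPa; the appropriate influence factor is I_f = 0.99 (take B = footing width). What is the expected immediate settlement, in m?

Immediate (elastic) settlement: S_e = q·B·(1−ν²)/E_s · I_f.
S_e = 226 × 3 × (1 − 0.21²) / 16800 × 0.99
    = 226 × 3 × 0.9559 / 16800 × 0.99
    = 0.03819 m

S_e ≈ 0.0382 m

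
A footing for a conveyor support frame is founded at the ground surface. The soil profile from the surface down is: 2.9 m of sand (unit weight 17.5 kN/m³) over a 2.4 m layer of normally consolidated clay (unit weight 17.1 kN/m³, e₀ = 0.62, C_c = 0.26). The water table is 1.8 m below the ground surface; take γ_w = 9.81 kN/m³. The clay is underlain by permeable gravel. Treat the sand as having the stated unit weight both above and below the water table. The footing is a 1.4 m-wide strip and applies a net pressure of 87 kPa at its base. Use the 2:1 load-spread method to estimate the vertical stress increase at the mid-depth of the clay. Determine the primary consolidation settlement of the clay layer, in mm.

S_c ≈ 62.7 mm

Mid-depth of clay below the ground surface: z = 2.9 + 2.4/2 = 4.1 m.
Total vertical stress at mid-clay: σ_v = 17.5×2.9 + 17.1×1.2 = 71.27 kPa.
Pore pressure: u = 9.81×(4.1 − 1.8) = 22.563 kPa.
Initial effective stress: σ'_0 = σ_v − u = 71.27 − 22.563 = 48.707 kPa.
Stress increase at mid-clay by the 2:1 spreading method:
Δσ = qB/(B+z) = 87×1.4/(1.4+4.1) = 22.145 kPa
Final effective stress: σ'_f = σ'_0 + Δσ = 48.707 + 22.145 = 70.852 kPa.
Normally consolidated clay, so the full stress increment lies on the virgin compression line:
S_c = C_c·H/(1+e₀)·log₁₀(σ'_f/σ'_0) = 0.26×2.4/(1+0.62)×log₁₀(70.852/48.707)
    = 0.38519 × 0.16276 = 0.06269 m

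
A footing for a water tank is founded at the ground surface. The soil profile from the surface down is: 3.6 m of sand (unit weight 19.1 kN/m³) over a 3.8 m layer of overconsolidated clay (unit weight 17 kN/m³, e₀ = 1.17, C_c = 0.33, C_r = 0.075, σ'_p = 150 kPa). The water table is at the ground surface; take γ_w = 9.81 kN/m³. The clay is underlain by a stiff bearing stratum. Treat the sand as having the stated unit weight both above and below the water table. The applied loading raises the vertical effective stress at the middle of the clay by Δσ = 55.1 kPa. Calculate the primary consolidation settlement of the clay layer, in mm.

S_c ≈ 44.2 mm

Mid-depth of clay below the ground surface: z = 3.6 + 3.8/2 = 5.5 m.
Total vertical stress at mid-clay: σ_v = 19.1×3.6 + 17×1.9 = 101.06 kPa.
Pore pressure: u = 9.81×(5.5 − 0) = 53.955 kPa.
Initial effective stress: σ'_0 = σ_v − u = 101.06 − 53.955 = 47.105 kPa.
Final effective stress: σ'_f = 47.105 + 55.1 = 102.2 kPa.
σ'_f = 102.2 ≤ σ'_p = 150 kPa, so the clay remains overconsolidated and only the recompression index applies:
S_c = C_r·H/(1+e₀)·log₁₀(σ'_f/σ'_0) = 0.075×3.8/2.17×log₁₀(102.2/47.105)
    = 0.13134 × 0.33638 = 0.04418 m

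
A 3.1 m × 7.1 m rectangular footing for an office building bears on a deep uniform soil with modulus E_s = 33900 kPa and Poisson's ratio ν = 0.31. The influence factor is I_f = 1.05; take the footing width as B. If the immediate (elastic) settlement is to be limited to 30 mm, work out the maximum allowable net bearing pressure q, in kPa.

S_e = q·B·(1−ν²)/E_s · I_f  ⇒  q = S_e·E_s / (B·(1−ν²)·I_f).
q = 0.03 × 33900 / (3.1 × 0.9039 × 1.05) = 345.7 kPa

q ≈ 346 kPa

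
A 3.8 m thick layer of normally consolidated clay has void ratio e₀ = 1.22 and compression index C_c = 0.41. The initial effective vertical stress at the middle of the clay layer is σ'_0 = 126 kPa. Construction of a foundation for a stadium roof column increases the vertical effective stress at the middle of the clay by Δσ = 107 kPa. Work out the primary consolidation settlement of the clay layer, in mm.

S_c ≈ 187 mm

Final effective stress: σ'_f = σ'_0 + Δσ = 126 + 107 = 233 kPa.
Normally consolidated clay, so the full stress increment lies on the virgin compression line:
S_c = C_c·H/(1+e₀)·log₁₀(σ'_f/σ'_0) = 0.41×3.8/(1+1.22)×log₁₀(233/126)
    = 0.7018 × 0.26699 = 0.1874 m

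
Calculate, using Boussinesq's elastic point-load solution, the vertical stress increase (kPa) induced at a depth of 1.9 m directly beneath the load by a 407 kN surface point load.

Δσ_z ≈ 53.8 kPa

Boussinesq vertical stress below a point load on an elastic half-space:
Δσ_z = 3P/(2πz²) · [1 + (r/z)²]^(−5/2)
r/z = 0/1.9 = 0; [1+(r/z)²]^(−5/2) = 1.
Δσ_z = 3×407/(2π×1.9²) × 1 = 53.831 × 1 = 53.83 kPa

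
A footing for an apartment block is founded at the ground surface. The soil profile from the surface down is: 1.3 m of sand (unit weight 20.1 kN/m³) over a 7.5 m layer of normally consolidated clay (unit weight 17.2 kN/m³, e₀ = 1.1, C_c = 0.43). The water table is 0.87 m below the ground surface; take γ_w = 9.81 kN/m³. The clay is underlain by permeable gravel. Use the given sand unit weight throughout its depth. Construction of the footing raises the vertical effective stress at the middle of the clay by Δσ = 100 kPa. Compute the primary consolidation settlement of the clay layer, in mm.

S_c ≈ 736 mm

Mid-depth of clay below the ground surface: z = 1.3 + 7.5/2 = 5.05 m.
Total vertical stress at mid-clay: σ_v = 20.1×1.3 + 17.2×3.75 = 90.63 kPa.
Pore pressure: u = 9.81×(5.05 − 0.87) = 41.006 kPa.
Initial effective stress: σ'_0 = σ_v − u = 90.63 − 41.006 = 49.624 kPa.
Final effective stress: σ'_f = σ'_0 + Δσ = 49.624 + 100 = 149.62 kPa.
Normally consolidated clay, so the full stress increment lies on the virgin compression line:
S_c = C_c·H/(1+e₀)·log₁₀(σ'_f/σ'_0) = 0.43×7.5/(1+1.1)×log₁₀(149.62/49.624)
    = 1.5357 × 0.4793 = 0.7361 m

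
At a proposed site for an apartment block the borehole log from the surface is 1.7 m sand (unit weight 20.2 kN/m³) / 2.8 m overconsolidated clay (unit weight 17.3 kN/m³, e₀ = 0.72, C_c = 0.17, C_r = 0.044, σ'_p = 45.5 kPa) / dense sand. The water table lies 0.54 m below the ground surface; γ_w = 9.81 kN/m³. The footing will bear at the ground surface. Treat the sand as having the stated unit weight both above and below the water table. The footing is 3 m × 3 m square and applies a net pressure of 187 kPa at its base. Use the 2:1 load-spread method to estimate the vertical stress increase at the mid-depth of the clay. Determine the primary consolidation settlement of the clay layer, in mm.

Mid-depth of clay below the ground surface: z = 1.7 + 2.8/2 = 3.1 m.
Total vertical stress at mid-clay: σ_v = 20.2×1.7 + 17.3×1.4 = 58.56 kPa.
Pore pressure: u = 9.81×(3.1 − 0.54) = 25.114 kPa.
Initial effective stress: σ'_0 = σ_v − u = 58.56 − 25.114 = 33.446 kPa.
Stress increase at mid-clay by the 2:1 spreading method:
Δσ = qBL/((B+z)(L+z)) = 187×3×3/((3+3.1)(3+3.1)) = 45.23 kPa
Final effective stress: σ'_f = 33.446 + 45.23 = 78.676 kPa.
σ'_f = 78.676 > σ'_p = 45.5 kPa, so the stress path crosses the preconsolidation pressure — recompression up to σ'_p, then virgin compression beyond:
S_c = H/(1+e₀)·[C_r·log₁₀(σ'_p/σ'_0) + C_c·log₁₀(σ'_f/σ'_p)]
    = 2.8/1.72 × [0.044×log₁₀(45.5/33.446) + 0.17×log₁₀(78.676/45.5)]
    = 1.6279 × [0.0058814 + 0.040431] = 0.07539 m

S_c ≈ 75.4 mm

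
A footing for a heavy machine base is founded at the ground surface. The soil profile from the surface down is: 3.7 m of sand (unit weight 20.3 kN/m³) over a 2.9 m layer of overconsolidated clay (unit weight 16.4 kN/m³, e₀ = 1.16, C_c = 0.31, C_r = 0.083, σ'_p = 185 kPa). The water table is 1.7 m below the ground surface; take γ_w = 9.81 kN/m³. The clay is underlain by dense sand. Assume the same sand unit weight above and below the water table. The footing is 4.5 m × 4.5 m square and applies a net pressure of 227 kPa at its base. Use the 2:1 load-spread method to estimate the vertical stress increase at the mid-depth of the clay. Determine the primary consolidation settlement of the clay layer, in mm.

S_c ≈ 27.3 mm

Mid-depth of clay below the ground surface: z = 3.7 + 2.9/2 = 5.15 m.
Total vertical stress at mid-clay: σ_v = 20.3×3.7 + 16.4×1.45 = 98.89 kPa.
Pore pressure: u = 9.81×(5.15 − 1.7) = 33.845 kPa.
Initial effective stress: σ'_0 = σ_v − u = 98.89 − 33.845 = 65.045 kPa.
Stress increase at mid-clay by the 2:1 spreading method:
Δσ = qBL/((B+z)(L+z)) = 227×4.5×4.5/((4.5+5.15)(4.5+5.15)) = 49.362 kPa
Final effective stress: σ'_f = 65.045 + 49.362 = 114.41 kPa.
σ'_f = 114.41 ≤ σ'_p = 185 kPa, so the clay remains overconsolidated and only the recompression index applies:
S_c = C_r·H/(1+e₀)·log₁₀(σ'_f/σ'_0) = 0.083×2.9/2.16×log₁₀(114.41/65.045)
    = 0.11144 × 0.24525 = 0.02733 m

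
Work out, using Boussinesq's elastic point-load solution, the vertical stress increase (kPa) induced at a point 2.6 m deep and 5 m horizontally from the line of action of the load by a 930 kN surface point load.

Boussinesq vertical stress below a point load on an elastic half-space:
Δσ_z = 3P/(2πz²) · [1 + (r/z)²]^(−5/2)
r/z = 5/2.6 = 1.9231; [1+(r/z)²]^(−5/2) = 0.020901.
Δσ_z = 3×930/(2π×2.6²) × 0.020901 = 65.687 × 0.020901 = 1.373 kPa

Δσ_z ≈ 1.37 kPa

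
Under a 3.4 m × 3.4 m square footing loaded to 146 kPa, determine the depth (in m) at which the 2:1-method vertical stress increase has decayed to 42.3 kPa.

2:1 spreading — at depth z the loaded area has grown by z in each plan dimension:
qB²/(B+z)² = Δσ_z ⇒ z = B(√(q/Δσ_z) − 1) = 3.4×(√(146/42.3) − 1) = 2.917 m

z ≈ 2.92 m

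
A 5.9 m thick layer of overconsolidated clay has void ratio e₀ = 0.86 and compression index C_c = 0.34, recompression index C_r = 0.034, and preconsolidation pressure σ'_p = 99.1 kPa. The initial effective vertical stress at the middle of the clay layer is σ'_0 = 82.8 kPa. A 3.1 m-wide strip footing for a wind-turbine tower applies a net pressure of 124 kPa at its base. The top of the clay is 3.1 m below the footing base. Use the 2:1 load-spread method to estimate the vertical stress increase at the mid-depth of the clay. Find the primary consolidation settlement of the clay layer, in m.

Mid-depth of clay below the footing base: z = 3.1 + 5.9/2 = 6.05 m.
Stress increase at mid-clay by the 2:1 spreading method:
Δσ = qB/(B+z) = 124×3.1/(3.1+6.05) = 42.011 kPa
Final effective stress: σ'_f = 82.8 + 42.011 = 124.81 kPa.
σ'_f = 124.81 > σ'_p = 99.1 kPa, so the stress path crosses the preconsolidation pressure — recompression up to σ'_p, then virgin compression beyond:
S_c = H/(1+e₀)·[C_r·log₁₀(σ'_p/σ'_0) + C_c·log₁₀(σ'_f/σ'_p)]
    = 5.9/1.86 × [0.034×log₁₀(99.1/82.8) + 0.34×log₁₀(124.81/99.1)]
    = 3.172 × [0.0026535 + 0.03406] = 0.1165 m

S_c ≈ 0.116 m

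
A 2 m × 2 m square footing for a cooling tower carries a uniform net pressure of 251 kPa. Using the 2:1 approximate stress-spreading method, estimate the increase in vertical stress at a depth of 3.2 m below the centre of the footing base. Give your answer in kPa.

Δσ_z ≈ 37.1 kPa

By the 2:1 method the load spreads at 1 horizontal : 2 vertical, so at depth z the loaded area has grown by z in each plan dimension:
Δσ = qBL/((B+z)(L+z)) = 251×2×2/((2+3.2)(2+3.2)) = 37.13 kPa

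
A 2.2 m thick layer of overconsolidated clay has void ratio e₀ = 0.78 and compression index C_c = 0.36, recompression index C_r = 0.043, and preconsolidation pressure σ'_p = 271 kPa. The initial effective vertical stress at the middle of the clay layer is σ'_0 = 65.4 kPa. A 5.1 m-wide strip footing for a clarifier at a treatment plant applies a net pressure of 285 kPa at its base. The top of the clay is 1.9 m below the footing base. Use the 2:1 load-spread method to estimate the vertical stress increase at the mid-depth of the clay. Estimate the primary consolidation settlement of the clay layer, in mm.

S_c ≈ 30.5 mm

Mid-depth of clay below the footing base: z = 1.9 + 2.2/2 = 3 m.
Stress increase at mid-clay by the 2:1 spreading method:
Δσ = qB/(B+z) = 285×5.1/(5.1+3) = 179.44 kPa
Final effective stress: σ'_f = 65.4 + 179.44 = 244.84 kPa.
σ'_f = 244.84 ≤ σ'_p = 271 kPa, so the clay remains overconsolidated and only the recompression index applies:
S_c = C_r·H/(1+e₀)·log₁₀(σ'_f/σ'_0) = 0.043×2.2/1.78×log₁₀(244.84/65.4)
    = 0.053148 × 0.5733 = 0.03047 m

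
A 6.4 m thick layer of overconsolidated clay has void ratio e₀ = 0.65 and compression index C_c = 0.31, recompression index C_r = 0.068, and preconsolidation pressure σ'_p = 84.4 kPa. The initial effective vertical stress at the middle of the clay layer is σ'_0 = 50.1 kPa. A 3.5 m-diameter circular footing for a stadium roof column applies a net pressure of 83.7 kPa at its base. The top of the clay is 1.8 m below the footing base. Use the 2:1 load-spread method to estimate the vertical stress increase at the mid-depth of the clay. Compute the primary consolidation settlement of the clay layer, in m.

S_c ≈ 0.0286 m

Mid-depth of clay below the footing base: z = 1.8 + 6.4/2 = 5 m.
Stress increase at mid-clay by the 2:1 spreading method:
Δσ ≈ qD²/(D+z)² = 83.7×3.5²/(3.5+5)² = 14.191 kPa
Final effective stress: σ'_f = 50.1 + 14.191 = 64.291 kPa.
σ'_f = 64.291 ≤ σ'_p = 84.4 kPa, so the clay remains overconsolidated and only the recompression index applies:
S_c = C_r·H/(1+e₀)·log₁₀(σ'_f/σ'_0) = 0.068×6.4/1.65×log₁₀(64.291/50.1)
    = 0.26376 × 0.10831 = 0.02857 m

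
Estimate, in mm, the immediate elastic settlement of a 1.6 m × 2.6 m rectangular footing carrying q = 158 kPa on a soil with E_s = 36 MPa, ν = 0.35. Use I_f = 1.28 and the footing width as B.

Immediate (elastic) settlement: S_e = q·B·(1−ν²)/E_s · I_f.
E_s = 36 MPa = 36000 kPa.
S_e = 158 × 1.6 × (1 − 0.35²) / 36000 × 1.28
    = 158 × 1.6 × 0.8775 / 36000 × 1.28
    = 0.007887 m = 7.887 mm

S_e ≈ 7.89 mm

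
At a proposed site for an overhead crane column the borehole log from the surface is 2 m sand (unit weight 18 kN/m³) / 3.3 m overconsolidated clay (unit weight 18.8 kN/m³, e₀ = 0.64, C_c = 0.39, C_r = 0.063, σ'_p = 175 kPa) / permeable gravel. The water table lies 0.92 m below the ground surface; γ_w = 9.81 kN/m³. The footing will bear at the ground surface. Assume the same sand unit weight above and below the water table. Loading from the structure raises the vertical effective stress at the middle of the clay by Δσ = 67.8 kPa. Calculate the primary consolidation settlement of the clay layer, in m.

S_c ≈ 0.0544 m

Mid-depth of clay below the ground surface: z = 2 + 3.3/2 = 3.65 m.
Total vertical stress at mid-clay: σ_v = 18×2 + 18.8×1.65 = 67.02 kPa.
Pore pressure: u = 9.81×(3.65 − 0.92) = 26.781 kPa.
Initial effective stress: σ'_0 = σ_v − u = 67.02 − 26.781 = 40.239 kPa.
Final effective stress: σ'_f = 40.239 + 67.8 = 108.04 kPa.
σ'_f = 108.04 ≤ σ'_p = 175 kPa, so the clay remains overconsolidated and only the recompression index applies:
S_c = C_r·H/(1+e₀)·log₁₀(σ'_f/σ'_0) = 0.063×3.3/1.64×log₁₀(108.04/40.239)
    = 0.12677 × 0.42894 = 0.05438 m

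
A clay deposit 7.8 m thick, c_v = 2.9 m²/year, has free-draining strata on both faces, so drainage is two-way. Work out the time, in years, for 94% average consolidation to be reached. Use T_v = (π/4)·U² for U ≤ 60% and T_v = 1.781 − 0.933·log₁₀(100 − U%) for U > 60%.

t ≈ 5.53 years

Drainage path length: H_d = H/2 = 3.9 m (double drainage).
U > 60%: T_v = 1.781 − 0.933·log₁₀(100 − 94) = 1.055.
t = T_v·H_d²/c_v = 1.055×3.9²/2.9 = 5.533 years.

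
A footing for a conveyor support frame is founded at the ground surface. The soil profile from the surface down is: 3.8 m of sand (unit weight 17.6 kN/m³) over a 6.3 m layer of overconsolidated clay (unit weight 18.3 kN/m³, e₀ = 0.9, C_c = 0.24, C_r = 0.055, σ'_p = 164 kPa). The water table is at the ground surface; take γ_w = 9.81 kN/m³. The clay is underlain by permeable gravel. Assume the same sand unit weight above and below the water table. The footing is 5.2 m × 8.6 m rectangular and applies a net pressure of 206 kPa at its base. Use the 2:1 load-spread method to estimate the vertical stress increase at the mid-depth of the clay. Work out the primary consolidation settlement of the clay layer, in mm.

Mid-depth of clay below the ground surface: z = 3.8 + 6.3/2 = 6.95 m.
Total vertical stress at mid-clay: σ_v = 17.6×3.8 + 18.3×3.15 = 124.53 kPa.
Pore pressure: u = 9.81×(6.95 − 0) = 68.18 kPa.
Initial effective stress: σ'_0 = σ_v − u = 124.53 − 68.18 = 56.35 kPa.
Stress increase at mid-clay by the 2:1 spreading method:
Δσ = qBL/((B+z)(L+z)) = 206×5.2×8.6/((5.2+6.95)(8.6+6.95)) = 48.76 kPa
Final effective stress: σ'_f = 56.35 + 48.76 = 105.11 kPa.
σ'_f = 105.11 ≤ σ'_p = 164 kPa, so the clay remains overconsolidated and only the recompression index applies:
S_c = C_r·H/(1+e₀)·log₁₀(σ'_f/σ'_0) = 0.055×6.3/1.9×log₁₀(105.11/56.35)
    = 0.18237 × 0.27075 = 0.04938 m

S_c ≈ 49.4 mm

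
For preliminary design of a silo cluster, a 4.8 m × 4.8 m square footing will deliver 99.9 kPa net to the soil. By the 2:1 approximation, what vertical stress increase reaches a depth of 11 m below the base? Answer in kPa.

Δσ_z ≈ 9.22 kPa

By the 2:1 method the load spreads at 1 horizontal : 2 vertical, so at depth z the loaded area has grown by z in each plan dimension:
Δσ = qBL/((B+z)(L+z)) = 99.9×4.8×4.8/((4.8+11)(4.8+11)) = 9.2201 kPa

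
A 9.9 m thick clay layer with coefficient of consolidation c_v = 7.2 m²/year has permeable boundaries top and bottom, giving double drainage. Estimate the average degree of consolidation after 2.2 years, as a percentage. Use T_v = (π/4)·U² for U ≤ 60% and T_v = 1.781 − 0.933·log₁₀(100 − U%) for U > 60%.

Drainage path length: H_d = H/2 = 4.95 m (double drainage).
T_v = c_v·t/H_d² = 7.2×2.2/4.95² = 0.64646.
T_v = 0.64646 corresponds to the U > 60% branch:
U = 1 − 10^((1.781 − T_v)/0.933)/100 = 0.8356

U ≈ 83.6 %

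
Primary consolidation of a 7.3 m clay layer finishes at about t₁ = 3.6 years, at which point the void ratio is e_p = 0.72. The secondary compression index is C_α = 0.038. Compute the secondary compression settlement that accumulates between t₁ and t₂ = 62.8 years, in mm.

Secondary compression: S_s = C_α·H/(1+e_p)·log₁₀(t₂/t₁)
S_s = 0.038×7.3/(1+0.72)×log₁₀(62.8/3.6)
    = 0.1613 × 1.242 = 0.2003 m

S_s ≈ 200 mm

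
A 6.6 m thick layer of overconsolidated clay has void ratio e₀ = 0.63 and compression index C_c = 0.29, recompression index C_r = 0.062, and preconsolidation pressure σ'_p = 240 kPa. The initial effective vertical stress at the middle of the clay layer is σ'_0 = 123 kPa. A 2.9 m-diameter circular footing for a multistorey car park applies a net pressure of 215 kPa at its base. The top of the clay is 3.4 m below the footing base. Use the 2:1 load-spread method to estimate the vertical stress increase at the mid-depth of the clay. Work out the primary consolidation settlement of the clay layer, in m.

S_c ≈ 0.0161 m

Mid-depth of clay below the footing base: z = 3.4 + 6.6/2 = 6.7 m.
Stress increase at mid-clay by the 2:1 spreading method:
Δσ ≈ qD²/(D+z)² = 215×2.9²/(2.9+6.7)² = 19.62 kPa
Final effective stress: σ'_f = 123 + 19.62 = 142.62 kPa.
σ'_f = 142.62 ≤ σ'_p = 240 kPa, so the clay remains overconsolidated and only the recompression index applies:
S_c = C_r·H/(1+e₀)·log₁₀(σ'_f/σ'_0) = 0.062×6.6/1.63×log₁₀(142.62/123)
    = 0.25104 × 0.064275 = 0.01614 m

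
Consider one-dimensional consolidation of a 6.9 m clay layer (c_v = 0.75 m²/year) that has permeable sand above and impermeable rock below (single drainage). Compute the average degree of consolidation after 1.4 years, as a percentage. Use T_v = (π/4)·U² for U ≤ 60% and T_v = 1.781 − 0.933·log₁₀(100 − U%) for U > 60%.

U ≈ 16.8 %

Drainage path length: H_d = H = 6.9 m (single drainage).
T_v = c_v·t/H_d² = 0.75×1.4/6.9² = 0.022054.
T_v = 0.022054 corresponds to the U ≤ 60% branch:
U = √(4T_v/π) = 0.1676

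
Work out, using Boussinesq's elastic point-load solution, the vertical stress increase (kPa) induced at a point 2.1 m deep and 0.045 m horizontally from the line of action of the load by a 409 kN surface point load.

Boussinesq vertical stress below a point load on an elastic half-space:
Δσ_z = 3P/(2πz²) · [1 + (r/z)²]^(−5/2)
r/z = 0.045/2.1 = 0.021429; [1+(r/z)²]^(−5/2) = 0.99885.
Δσ_z = 3×409/(2π×2.1²) × 0.99885 = 44.282 × 0.99885 = 44.23 kPa

Δσ_z ≈ 44.2 kPa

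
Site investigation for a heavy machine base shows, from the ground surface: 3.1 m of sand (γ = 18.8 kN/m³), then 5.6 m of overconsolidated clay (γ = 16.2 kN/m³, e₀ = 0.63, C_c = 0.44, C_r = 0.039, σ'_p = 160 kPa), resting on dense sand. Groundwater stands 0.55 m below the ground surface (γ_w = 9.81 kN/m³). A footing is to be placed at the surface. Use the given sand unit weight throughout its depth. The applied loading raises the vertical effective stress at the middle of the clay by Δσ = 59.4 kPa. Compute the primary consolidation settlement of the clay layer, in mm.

Mid-depth of clay below the ground surface: z = 3.1 + 5.6/2 = 5.9 m.
Total vertical stress at mid-clay: σ_v = 18.8×3.1 + 16.2×2.8 = 103.64 kPa.
Pore pressure: u = 9.81×(5.9 − 0.55) = 52.483 kPa.
Initial effective stress: σ'_0 = σ_v − u = 103.64 − 52.483 = 51.157 kPa.
Final effective stress: σ'_f = 51.157 + 59.4 = 110.56 kPa.
σ'_f = 110.56 ≤ σ'_p = 160 kPa, so the clay remains overconsolidated and only the recompression index applies:
S_c = C_r·H/(1+e₀)·log₁₀(σ'_f/σ'_0) = 0.039×5.6/1.63×log₁₀(110.56/51.157)
    = 0.13399 × 0.33469 = 0.04484 m

S_c ≈ 44.8 mm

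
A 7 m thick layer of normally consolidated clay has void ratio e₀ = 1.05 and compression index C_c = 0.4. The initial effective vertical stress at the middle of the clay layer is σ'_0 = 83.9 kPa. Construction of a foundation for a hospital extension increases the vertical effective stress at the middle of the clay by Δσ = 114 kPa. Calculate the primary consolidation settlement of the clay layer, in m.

Final effective stress: σ'_f = σ'_0 + Δσ = 83.9 + 114 = 197.9 kPa.
Normally consolidated clay, so the full stress increment lies on the virgin compression line:
S_c = C_c·H/(1+e₀)·log₁₀(σ'_f/σ'_0) = 0.4×7/(1+1.05)×log₁₀(197.9/83.9)
    = 1.3659 × 0.37268 = 0.509 m

S_c ≈ 0.509 m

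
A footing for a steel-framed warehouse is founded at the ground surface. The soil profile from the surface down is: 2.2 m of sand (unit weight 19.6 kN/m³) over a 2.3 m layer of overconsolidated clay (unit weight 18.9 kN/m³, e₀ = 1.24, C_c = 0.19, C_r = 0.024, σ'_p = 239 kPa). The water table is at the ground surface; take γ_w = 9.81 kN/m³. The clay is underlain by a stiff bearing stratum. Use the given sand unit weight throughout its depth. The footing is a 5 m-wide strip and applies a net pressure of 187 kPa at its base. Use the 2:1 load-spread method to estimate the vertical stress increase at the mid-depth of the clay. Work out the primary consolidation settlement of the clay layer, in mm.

Mid-depth of clay below the ground surface: z = 2.2 + 2.3/2 = 3.35 m.
Total vertical stress at mid-clay: σ_v = 19.6×2.2 + 18.9×1.15 = 64.855 kPa.
Pore pressure: u = 9.81×(3.35 − 0) = 32.864 kPa.
Initial effective stress: σ'_0 = σ_v − u = 64.855 − 32.864 = 31.991 kPa.
Stress increase at mid-clay by the 2:1 spreading method:
Δσ = qB/(B+z) = 187×5/(5+3.35) = 111.98 kPa
Final effective stress: σ'_f = 31.991 + 111.98 = 143.97 kPa.
σ'_f = 143.97 ≤ σ'_p = 239 kPa, so the clay remains overconsolidated and only the recompression index applies:
S_c = C_r·H/(1+e₀)·log₁₀(σ'_f/σ'_0) = 0.024×2.3/2.24×log₁₀(143.97/31.991)
    = 0.024643 × 0.65324 = 0.0161 m

S_c ≈ 16.1 mm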